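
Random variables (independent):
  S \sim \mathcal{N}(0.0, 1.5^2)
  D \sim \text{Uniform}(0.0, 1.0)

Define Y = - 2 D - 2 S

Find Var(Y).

For independent RVs: Var(aX + bY) = a²Var(X) + b²Var(Y)
Var(S) = 2.25
Var(D) = 0.083333333
Var(Y) = (-2)²*2.25 + (-2)²*0.083333333
= 4*2.25 + 4*0.083333333 = 9.3333333

9.3333333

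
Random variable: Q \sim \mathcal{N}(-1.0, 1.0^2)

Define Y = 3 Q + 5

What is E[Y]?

For Y = 3Q + 5:
E[Y] = 3 * E[Q] + 5
E[Q] = -1.0 = -1
E[Y] = 3 * (-1) + 5 = 2

2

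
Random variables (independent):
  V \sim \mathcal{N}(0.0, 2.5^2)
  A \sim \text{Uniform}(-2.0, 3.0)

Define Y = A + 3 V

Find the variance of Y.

For independent RVs: Var(aX + bY) = a²Var(X) + b²Var(Y)
Var(V) = 6.25
Var(A) = 2.0833333
Var(Y) = 3²*6.25 + 1²*2.0833333
= 9*6.25 + 1*2.0833333 = 58.333333

58.333333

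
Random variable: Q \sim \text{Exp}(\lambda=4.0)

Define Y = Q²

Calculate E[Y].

Using E[X²] = Var(X) + (E[X])²:
E[Q] = 0.25
Var(Q) = 1/4.0^2 = 0.0625
E[Q²] = 0.0625 + 0.25² = 0.0625 + 0.0625 = 0.125

0.125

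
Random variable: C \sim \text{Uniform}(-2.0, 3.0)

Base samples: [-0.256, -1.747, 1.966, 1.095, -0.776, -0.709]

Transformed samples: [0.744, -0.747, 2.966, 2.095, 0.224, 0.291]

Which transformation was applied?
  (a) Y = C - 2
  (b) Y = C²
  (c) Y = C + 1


Checking option (c) Y = C + 1:
  C = -0.256 -> Y = 0.744 ✓
  C = -1.747 -> Y = -0.747 ✓
  C = 1.966 -> Y = 2.966 ✓
All samples match this transformation.

(c) C + 1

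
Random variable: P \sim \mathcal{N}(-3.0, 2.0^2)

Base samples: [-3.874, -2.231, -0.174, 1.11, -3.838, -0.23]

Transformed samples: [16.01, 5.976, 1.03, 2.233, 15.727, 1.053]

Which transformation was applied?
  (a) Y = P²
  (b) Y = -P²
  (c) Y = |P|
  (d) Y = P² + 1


Checking option (d) Y = P² + 1:
  P = -3.874 -> Y = 16.01 ✓
  P = -2.231 -> Y = 5.976 ✓
  P = -0.174 -> Y = 1.03 ✓
All samples match this transformation.

(d) P² + 1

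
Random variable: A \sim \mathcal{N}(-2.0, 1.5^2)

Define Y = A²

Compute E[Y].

E[A²] = Var(A) + (E[A])² = 2.25 + 4 = 6.25

6.25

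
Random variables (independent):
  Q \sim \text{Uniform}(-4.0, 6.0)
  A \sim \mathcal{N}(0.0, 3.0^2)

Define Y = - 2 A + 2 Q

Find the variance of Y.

For independent RVs: Var(aX + bY) = a²Var(X) + b²Var(Y)
Var(Q) = 8.3333333
Var(A) = 9
Var(Y) = 2²*8.3333333 + (-2)²*9
= 4*8.3333333 + 4*9 = 69.333333

69.333333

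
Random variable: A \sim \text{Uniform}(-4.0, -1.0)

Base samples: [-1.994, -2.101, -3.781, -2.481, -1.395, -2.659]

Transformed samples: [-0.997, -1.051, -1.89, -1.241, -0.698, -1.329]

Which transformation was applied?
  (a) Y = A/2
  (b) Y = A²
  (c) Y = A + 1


Checking option (a) Y = A/2:
  A = -1.994 -> Y = -0.997 ✓
  A = -2.101 -> Y = -1.051 ✓
  A = -3.781 -> Y = -1.89 ✓
All samples match this transformation.

(a) A/2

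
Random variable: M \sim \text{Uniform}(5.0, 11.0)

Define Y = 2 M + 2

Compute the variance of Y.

For Y = aM + b: Var(Y) = a² * Var(M)
Var(M) = (11 - 5)^2/12 = 3
Var(Y) = 2² * 3 = 4 * 3 = 12

12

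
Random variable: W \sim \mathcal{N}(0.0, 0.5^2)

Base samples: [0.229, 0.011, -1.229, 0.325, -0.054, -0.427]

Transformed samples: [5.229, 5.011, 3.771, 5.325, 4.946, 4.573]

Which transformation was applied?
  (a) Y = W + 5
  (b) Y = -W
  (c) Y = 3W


Checking option (a) Y = W + 5:
  W = 0.229 -> Y = 5.229 ✓
  W = 0.011 -> Y = 5.011 ✓
  W = -1.229 -> Y = 3.771 ✓
All samples match this transformation.

(a) W + 5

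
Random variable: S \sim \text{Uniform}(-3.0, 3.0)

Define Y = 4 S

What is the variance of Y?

For Y = aS + b: Var(Y) = a² * Var(S)
Var(S) = (3 + 3)^2/12 = 3
Var(Y) = 4² * 3 = 16 * 3 = 48

48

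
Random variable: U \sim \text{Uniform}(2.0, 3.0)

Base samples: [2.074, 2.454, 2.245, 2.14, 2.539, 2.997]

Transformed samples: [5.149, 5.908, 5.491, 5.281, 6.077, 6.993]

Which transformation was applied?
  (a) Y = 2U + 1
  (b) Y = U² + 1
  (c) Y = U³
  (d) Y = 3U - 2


Checking option (a) Y = 2U + 1:
  U = 2.074 -> Y = 5.149 ✓
  U = 2.454 -> Y = 5.908 ✓
  U = 2.245 -> Y = 5.491 ✓
All samples match this transformation.

(a) 2U + 1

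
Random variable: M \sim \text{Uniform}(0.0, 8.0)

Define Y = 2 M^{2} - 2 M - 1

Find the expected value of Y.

E[Y] = 2*E[M²] - 2*E[M] - 1
E[M] = 4
E[M²] = Var(M) + (E[M])² = 5.3333333 + 16 = 21.333333
E[Y] = 2*21.333333 - 2*4 - 1 = 33.666667

33.666667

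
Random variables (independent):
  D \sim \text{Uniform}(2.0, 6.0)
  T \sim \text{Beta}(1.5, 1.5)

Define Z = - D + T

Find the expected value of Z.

E[Z] = -1*E[D] + 1*E[T]
E[D] = 4
E[T] = 0.5
E[Z] = -1*4 + 1*0.5 = -3.5

-3.5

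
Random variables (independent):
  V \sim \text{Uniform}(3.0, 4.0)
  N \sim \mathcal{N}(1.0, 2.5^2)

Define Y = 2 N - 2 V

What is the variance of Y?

For independent RVs: Var(aX + bY) = a²Var(X) + b²Var(Y)
Var(V) = 0.083333333
Var(N) = 6.25
Var(Y) = (-2)²*0.083333333 + 2²*6.25
= 4*0.083333333 + 4*6.25 = 25.333333

25.333333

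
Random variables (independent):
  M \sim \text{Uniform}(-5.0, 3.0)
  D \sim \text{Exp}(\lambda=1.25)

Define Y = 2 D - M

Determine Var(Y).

For independent RVs: Var(aX + bY) = a²Var(X) + b²Var(Y)
Var(M) = 5.3333333
Var(D) = 0.64
Var(Y) = (-1)²*5.3333333 + 2²*0.64
= 1*5.3333333 + 4*0.64 = 7.8933333

7.8933333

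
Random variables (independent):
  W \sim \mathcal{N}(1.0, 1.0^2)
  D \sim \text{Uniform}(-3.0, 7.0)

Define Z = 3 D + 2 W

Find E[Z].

E[Z] = 2*E[W] + 3*E[D]
E[W] = 1
E[D] = 2
E[Z] = 2*1 + 3*2 = 8

8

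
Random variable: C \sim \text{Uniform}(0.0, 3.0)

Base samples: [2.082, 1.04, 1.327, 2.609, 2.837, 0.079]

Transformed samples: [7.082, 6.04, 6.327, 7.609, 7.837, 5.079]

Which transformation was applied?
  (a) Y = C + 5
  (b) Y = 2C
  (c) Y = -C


Checking option (a) Y = C + 5:
  C = 2.082 -> Y = 7.082 ✓
  C = 1.04 -> Y = 6.04 ✓
  C = 1.327 -> Y = 6.327 ✓
All samples match this transformation.

(a) C + 5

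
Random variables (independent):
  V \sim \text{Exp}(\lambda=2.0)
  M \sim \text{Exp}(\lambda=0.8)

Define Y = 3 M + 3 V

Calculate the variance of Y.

For independent RVs: Var(aX + bY) = a²Var(X) + b²Var(Y)
Var(V) = 0.25
Var(M) = 1.5625
Var(Y) = 3²*0.25 + 3²*1.5625
= 9*0.25 + 9*1.5625 = 16.3125

16.3125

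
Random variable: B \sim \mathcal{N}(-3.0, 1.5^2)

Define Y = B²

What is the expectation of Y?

Using E[X²] = Var(X) + (E[X])²:
E[B] = -3
Var(B) = 1.5^2 = 2.25
E[B²] = 2.25 + (-3)² = 2.25 + 9 = 11.25

11.25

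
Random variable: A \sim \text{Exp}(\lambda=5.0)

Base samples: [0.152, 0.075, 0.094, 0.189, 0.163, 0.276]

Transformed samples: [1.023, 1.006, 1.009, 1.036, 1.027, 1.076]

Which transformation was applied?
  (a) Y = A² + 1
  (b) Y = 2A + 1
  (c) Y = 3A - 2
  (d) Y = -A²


Checking option (a) Y = A² + 1:
  A = 0.152 -> Y = 1.023 ✓
  A = 0.075 -> Y = 1.006 ✓
  A = 0.094 -> Y = 1.009 ✓
All samples match this transformation.

(a) A² + 1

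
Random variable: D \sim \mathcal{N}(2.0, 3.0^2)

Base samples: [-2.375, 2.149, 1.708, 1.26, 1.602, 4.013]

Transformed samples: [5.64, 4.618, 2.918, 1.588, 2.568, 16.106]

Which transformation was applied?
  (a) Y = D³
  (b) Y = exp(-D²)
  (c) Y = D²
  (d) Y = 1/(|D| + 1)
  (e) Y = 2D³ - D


Checking option (c) Y = D²:
  D = -2.375 -> Y = 5.64 ✓
  D = 2.149 -> Y = 4.618 ✓
  D = 1.708 -> Y = 2.918 ✓
All samples match this transformation.

(c) D²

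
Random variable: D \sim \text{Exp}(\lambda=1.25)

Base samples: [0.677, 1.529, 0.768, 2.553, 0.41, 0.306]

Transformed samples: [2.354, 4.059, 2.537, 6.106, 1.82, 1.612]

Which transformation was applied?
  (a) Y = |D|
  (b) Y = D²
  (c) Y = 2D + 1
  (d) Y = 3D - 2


Checking option (c) Y = 2D + 1:
  D = 0.677 -> Y = 2.354 ✓
  D = 1.529 -> Y = 4.059 ✓
  D = 0.768 -> Y = 2.537 ✓
All samples match this transformation.

(c) 2D + 1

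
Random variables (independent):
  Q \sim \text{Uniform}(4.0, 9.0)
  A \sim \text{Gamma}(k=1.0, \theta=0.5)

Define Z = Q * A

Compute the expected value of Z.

For independent RVs: E[XY] = E[X]*E[Y]
E[Q] = 6.5
E[A] = 0.5
E[Z] = 6.5 * 0.5 = 3.25

3.25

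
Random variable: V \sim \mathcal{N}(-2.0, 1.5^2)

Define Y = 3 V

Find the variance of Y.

For Y = aV + b: Var(Y) = a² * Var(V)
Var(V) = 1.5^2 = 2.25
Var(Y) = 3² * 2.25 = 9 * 2.25 = 20.25

20.25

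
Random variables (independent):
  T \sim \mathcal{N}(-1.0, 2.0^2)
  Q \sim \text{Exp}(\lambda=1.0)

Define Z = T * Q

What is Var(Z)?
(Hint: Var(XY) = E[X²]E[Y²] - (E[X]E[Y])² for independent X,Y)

Var(XY) = E[X²]E[Y²] - (E[X]E[Y])²
E[T] = -1, Var(T) = 4
E[Q] = 1, Var(Q) = 1
E[T²] = 4 + (-1)² = 5
E[Q²] = 1 + 1² = 2
Var(Z) = 5*2 - (-1*1)²
= 10 - 1 = 9

9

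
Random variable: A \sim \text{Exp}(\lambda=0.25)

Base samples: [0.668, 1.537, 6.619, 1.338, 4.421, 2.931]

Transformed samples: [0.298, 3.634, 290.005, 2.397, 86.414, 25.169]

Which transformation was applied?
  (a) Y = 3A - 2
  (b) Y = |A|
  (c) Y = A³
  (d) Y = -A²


Checking option (c) Y = A³:
  A = 0.668 -> Y = 0.298 ✓
  A = 1.537 -> Y = 3.634 ✓
  A = 6.619 -> Y = 290.005 ✓
All samples match this transformation.

(c) A³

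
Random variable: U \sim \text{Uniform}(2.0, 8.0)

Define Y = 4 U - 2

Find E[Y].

For Y = 4U - 2:
E[Y] = 4 * E[U] - 2
E[U] = (2 + 8)/2 = 5
E[Y] = 4 * 5 - 2 = 18

18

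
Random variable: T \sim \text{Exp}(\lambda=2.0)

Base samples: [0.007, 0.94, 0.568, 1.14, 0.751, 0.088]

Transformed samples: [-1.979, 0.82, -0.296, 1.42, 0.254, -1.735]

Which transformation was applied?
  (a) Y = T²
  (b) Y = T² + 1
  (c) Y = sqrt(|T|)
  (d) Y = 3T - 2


Checking option (d) Y = 3T - 2:
  T = 0.007 -> Y = -1.979 ✓
  T = 0.94 -> Y = 0.82 ✓
  T = 0.568 -> Y = -0.296 ✓
All samples match this transformation.

(d) 3T - 2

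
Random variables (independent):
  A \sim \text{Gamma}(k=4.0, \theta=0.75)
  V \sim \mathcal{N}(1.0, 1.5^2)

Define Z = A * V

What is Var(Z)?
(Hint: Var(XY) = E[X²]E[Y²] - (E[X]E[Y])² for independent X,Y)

Var(XY) = E[X²]E[Y²] - (E[X]E[Y])²
E[A] = 3, Var(A) = 2.25
E[V] = 1, Var(V) = 2.25
E[A²] = 2.25 + 3² = 11.25
E[V²] = 2.25 + 1² = 3.25
Var(Z) = 11.25*3.25 - (3*1)²
= 36.5625 - 9 = 27.5625

27.5625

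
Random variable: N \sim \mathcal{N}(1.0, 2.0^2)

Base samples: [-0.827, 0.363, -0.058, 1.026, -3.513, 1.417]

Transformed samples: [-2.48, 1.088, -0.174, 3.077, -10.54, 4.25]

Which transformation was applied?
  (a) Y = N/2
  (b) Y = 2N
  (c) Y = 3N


Checking option (c) Y = 3N:
  N = -0.827 -> Y = -2.48 ✓
  N = 0.363 -> Y = 1.088 ✓
  N = -0.058 -> Y = -0.174 ✓
All samples match this transformation.

(c) 3N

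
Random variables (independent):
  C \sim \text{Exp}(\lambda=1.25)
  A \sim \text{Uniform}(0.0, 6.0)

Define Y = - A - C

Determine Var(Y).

For independent RVs: Var(aX + bY) = a²Var(X) + b²Var(Y)
Var(C) = 0.64
Var(A) = 3
Var(Y) = (-1)²*0.64 + (-1)²*3
= 1*0.64 + 1*3 = 3.64

3.64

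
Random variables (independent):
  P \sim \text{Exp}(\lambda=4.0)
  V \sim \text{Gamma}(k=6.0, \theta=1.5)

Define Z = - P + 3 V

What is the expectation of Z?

E[Z] = -1*E[P] + 3*E[V]
E[P] = 0.25
E[V] = 9
E[Z] = -1*0.25 + 3*9 = 26.75

26.75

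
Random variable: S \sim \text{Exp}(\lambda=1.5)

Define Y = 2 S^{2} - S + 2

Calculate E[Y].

E[Y] = 2*E[S²] - 1*E[S] + 2
E[S] = 0.66666667
E[S²] = Var(S) + (E[S])² = 0.44444444 + 0.44444444 = 0.88888889
E[Y] = 2*0.88888889 - 1*0.66666667 + 2 = 3.1111111

3.1111111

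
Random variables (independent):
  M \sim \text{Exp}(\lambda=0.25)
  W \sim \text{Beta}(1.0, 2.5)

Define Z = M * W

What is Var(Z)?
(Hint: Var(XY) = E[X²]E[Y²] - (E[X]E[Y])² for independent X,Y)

Var(XY) = E[X²]E[Y²] - (E[X]E[Y])²
E[M] = 4, Var(M) = 16
E[W] = 0.28571429, Var(W) = 0.045351474
E[M²] = 16 + 4² = 32
E[W²] = 0.045351474 + 0.28571429² = 0.12698413
Var(Z) = 32*0.12698413 - (4*0.28571429)²
= 4.0634921 - 1.3061224 = 2.7573696

2.7573696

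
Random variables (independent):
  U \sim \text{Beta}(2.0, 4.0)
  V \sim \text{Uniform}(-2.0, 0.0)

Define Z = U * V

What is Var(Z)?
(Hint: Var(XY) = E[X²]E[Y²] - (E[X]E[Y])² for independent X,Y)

Var(XY) = E[X²]E[Y²] - (E[X]E[Y])²
E[U] = 0.33333333, Var(U) = 0.031746032
E[V] = -1, Var(V) = 0.33333333
E[U²] = 0.031746032 + 0.33333333² = 0.14285714
E[V²] = 0.33333333 + (-1)² = 1.3333333
Var(Z) = 0.14285714*1.3333333 - (0.33333333*(-1))²
= 0.19047619 - 0.11111111 = 0.079365079

0.079365079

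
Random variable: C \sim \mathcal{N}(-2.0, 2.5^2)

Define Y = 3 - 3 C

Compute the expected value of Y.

For Y = -3C + 3:
E[Y] = -3 * E[C] + 3
E[C] = -2.0 = -2
E[Y] = -3 * (-2) + 3 = 9

9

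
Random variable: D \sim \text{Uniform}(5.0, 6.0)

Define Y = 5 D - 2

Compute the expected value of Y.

For Y = 5D - 2:
E[Y] = 5 * E[D] - 2
E[D] = (5 + 6)/2 = 5.5
E[Y] = 5 * 5.5 - 2 = 25.5

25.5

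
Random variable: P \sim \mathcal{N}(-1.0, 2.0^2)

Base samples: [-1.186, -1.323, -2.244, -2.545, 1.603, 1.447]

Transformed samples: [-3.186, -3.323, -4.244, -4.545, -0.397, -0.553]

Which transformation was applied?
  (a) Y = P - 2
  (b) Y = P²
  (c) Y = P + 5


Checking option (a) Y = P - 2:
  P = -1.186 -> Y = -3.186 ✓
  P = -1.323 -> Y = -3.323 ✓
  P = -2.244 -> Y = -4.244 ✓
All samples match this transformation.

(a) P - 2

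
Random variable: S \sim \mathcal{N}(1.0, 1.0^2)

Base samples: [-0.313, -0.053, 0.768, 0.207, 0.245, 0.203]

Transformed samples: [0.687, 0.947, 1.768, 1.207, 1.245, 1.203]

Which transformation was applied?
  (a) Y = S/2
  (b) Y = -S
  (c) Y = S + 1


Checking option (c) Y = S + 1:
  S = -0.313 -> Y = 0.687 ✓
  S = -0.053 -> Y = 0.947 ✓
  S = 0.768 -> Y = 1.768 ✓
All samples match this transformation.

(c) S + 1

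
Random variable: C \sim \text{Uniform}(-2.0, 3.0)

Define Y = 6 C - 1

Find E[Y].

For Y = 6C - 1:
E[Y] = 6 * E[C] - 1
E[C] = (-2 + 3)/2 = 0.5
E[Y] = 6 * 0.5 - 1 = 2

2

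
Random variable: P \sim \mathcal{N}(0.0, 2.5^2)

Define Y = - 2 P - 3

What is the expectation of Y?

For Y = -2P - 3:
E[Y] = -2 * E[P] - 3
E[P] = 0.0 = 0
E[Y] = -2 * 0 - 3 = -3

-3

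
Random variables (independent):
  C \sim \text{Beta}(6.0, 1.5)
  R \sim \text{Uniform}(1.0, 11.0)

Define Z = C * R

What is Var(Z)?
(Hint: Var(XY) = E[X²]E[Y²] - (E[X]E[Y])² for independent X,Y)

Var(XY) = E[X²]E[Y²] - (E[X]E[Y])²
E[C] = 0.8, Var(C) = 0.018823529
E[R] = 6, Var(R) = 8.3333333
E[C²] = 0.018823529 + 0.8² = 0.65882353
E[R²] = 8.3333333 + 6² = 44.333333
Var(Z) = 0.65882353*44.333333 - (0.8*6)²
= 29.207843 - 23.04 = 6.1678431

6.1678431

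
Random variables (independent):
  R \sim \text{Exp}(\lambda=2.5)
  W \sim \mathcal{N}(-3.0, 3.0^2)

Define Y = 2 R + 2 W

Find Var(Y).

For independent RVs: Var(aX + bY) = a²Var(X) + b²Var(Y)
Var(R) = 0.16
Var(W) = 9
Var(Y) = 2²*0.16 + 2²*9
= 4*0.16 + 4*9 = 36.64

36.64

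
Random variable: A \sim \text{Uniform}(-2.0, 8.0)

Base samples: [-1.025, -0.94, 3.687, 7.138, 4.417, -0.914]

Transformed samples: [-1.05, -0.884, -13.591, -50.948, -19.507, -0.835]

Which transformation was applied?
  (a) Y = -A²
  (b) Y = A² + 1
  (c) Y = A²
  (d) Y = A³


Checking option (a) Y = -A²:
  A = -1.025 -> Y = -1.05 ✓
  A = -0.94 -> Y = -0.884 ✓
  A = 3.687 -> Y = -13.591 ✓
All samples match this transformation.

(a) -A²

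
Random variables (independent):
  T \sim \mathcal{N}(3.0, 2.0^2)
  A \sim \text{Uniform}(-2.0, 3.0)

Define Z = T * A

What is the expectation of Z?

For independent RVs: E[XY] = E[X]*E[Y]
E[T] = 3
E[A] = 0.5
E[Z] = 3 * 0.5 = 1.5

1.5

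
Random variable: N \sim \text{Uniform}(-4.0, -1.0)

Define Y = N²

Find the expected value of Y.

Using E[X²] = Var(X) + (E[X])²:
E[N] = -2.5
Var(N) = (-1 + 4)^2/12 = 0.75
E[N²] = 0.75 + (-2.5)² = 0.75 + 6.25 = 7

7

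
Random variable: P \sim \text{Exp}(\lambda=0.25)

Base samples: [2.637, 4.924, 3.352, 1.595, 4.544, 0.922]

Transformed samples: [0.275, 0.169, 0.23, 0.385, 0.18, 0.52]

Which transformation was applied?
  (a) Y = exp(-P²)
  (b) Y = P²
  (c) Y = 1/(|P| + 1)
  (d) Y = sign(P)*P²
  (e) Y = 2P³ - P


Checking option (c) Y = 1/(|P| + 1):
  P = 2.637 -> Y = 0.275 ✓
  P = 4.924 -> Y = 0.169 ✓
  P = 3.352 -> Y = 0.23 ✓
All samples match this transformation.

(c) 1/(|P| + 1)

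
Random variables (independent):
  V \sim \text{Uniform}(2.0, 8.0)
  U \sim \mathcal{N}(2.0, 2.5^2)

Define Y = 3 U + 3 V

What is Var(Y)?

For independent RVs: Var(aX + bY) = a²Var(X) + b²Var(Y)
Var(V) = 3
Var(U) = 6.25
Var(Y) = 3²*3 + 3²*6.25
= 9*3 + 9*6.25 = 83.25

83.25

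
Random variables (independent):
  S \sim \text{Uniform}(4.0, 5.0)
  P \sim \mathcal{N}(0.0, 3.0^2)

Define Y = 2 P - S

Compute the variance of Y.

For independent RVs: Var(aX + bY) = a²Var(X) + b²Var(Y)
Var(S) = 0.083333333
Var(P) = 9
Var(Y) = (-1)²*0.083333333 + 2²*9
= 1*0.083333333 + 4*9 = 36.083333

36.083333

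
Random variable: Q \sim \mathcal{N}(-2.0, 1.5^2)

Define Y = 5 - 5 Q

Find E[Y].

For Y = -5Q + 5:
E[Y] = -5 * E[Q] + 5
E[Q] = -2.0 = -2
E[Y] = -5 * (-2) + 5 = 15

15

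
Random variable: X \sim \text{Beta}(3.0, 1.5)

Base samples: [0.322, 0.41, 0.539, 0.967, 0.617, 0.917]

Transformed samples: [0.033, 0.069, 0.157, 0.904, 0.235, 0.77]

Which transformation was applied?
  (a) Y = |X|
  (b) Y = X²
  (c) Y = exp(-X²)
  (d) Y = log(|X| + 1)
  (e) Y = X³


Checking option (e) Y = X³:
  X = 0.322 -> Y = 0.033 ✓
  X = 0.41 -> Y = 0.069 ✓
  X = 0.539 -> Y = 0.157 ✓
All samples match this transformation.

(e) X³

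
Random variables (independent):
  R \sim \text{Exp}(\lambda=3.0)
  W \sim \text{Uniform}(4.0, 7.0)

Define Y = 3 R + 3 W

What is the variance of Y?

For independent RVs: Var(aX + bY) = a²Var(X) + b²Var(Y)
Var(R) = 0.11111111
Var(W) = 0.75
Var(Y) = 3²*0.11111111 + 3²*0.75
= 9*0.11111111 + 9*0.75 = 7.75

7.75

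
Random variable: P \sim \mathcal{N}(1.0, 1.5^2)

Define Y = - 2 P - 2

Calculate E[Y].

For Y = -2P - 2:
E[Y] = -2 * E[P] - 2
E[P] = 1.0 = 1
E[Y] = -2 * 1 - 2 = -4

-4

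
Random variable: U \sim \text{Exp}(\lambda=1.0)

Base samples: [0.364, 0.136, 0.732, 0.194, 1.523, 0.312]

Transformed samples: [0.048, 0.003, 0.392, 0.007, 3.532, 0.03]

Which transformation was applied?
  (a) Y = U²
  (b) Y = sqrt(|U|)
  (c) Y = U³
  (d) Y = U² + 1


Checking option (c) Y = U³:
  U = 0.364 -> Y = 0.048 ✓
  U = 0.136 -> Y = 0.003 ✓
  U = 0.732 -> Y = 0.392 ✓
All samples match this transformation.

(c) U³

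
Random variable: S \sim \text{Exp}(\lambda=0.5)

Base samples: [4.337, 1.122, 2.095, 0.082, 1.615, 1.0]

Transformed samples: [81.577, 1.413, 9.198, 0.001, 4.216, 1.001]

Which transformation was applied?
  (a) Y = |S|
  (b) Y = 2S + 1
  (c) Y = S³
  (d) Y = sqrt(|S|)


Checking option (c) Y = S³:
  S = 4.337 -> Y = 81.577 ✓
  S = 1.122 -> Y = 1.413 ✓
  S = 2.095 -> Y = 9.198 ✓
All samples match this transformation.

(c) S³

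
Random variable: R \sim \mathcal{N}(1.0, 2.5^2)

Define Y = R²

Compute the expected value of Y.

E[R²] = Var(R) + (E[R])² = 6.25 + 1 = 7.25

7.25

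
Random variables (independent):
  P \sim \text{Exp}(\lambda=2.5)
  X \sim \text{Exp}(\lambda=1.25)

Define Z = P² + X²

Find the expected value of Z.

E[Z] = E[P²] + E[X²]
E[P²] = Var(P) + E[P]² = 0.16 + 0.16 = 0.32
E[X²] = Var(X) + E[X]² = 0.64 + 0.64 = 1.28
E[Z] = 0.32 + 1.28 = 1.6

1.6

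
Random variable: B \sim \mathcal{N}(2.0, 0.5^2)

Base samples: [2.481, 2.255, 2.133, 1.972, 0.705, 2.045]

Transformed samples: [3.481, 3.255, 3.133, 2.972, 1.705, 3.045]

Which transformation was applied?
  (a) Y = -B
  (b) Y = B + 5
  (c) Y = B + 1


Checking option (c) Y = B + 1:
  B = 2.481 -> Y = 3.481 ✓
  B = 2.255 -> Y = 3.255 ✓
  B = 2.133 -> Y = 3.133 ✓
All samples match this transformation.

(c) B + 1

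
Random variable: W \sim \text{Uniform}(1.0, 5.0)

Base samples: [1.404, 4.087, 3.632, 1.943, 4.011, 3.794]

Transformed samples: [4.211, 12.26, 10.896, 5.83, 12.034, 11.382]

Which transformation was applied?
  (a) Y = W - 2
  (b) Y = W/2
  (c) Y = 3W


Checking option (c) Y = 3W:
  W = 1.404 -> Y = 4.211 ✓
  W = 4.087 -> Y = 12.26 ✓
  W = 3.632 -> Y = 10.896 ✓
All samples match this transformation.

(c) 3W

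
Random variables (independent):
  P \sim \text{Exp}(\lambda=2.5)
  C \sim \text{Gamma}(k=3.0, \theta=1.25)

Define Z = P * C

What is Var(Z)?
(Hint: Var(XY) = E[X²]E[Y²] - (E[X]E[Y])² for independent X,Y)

Var(XY) = E[X²]E[Y²] - (E[X]E[Y])²
E[P] = 0.4, Var(P) = 0.16
E[C] = 3.75, Var(C) = 4.6875
E[P²] = 0.16 + 0.4² = 0.32
E[C²] = 4.6875 + 3.75² = 18.75
Var(Z) = 0.32*18.75 - (0.4*3.75)²
= 6 - 2.25 = 3.75

3.75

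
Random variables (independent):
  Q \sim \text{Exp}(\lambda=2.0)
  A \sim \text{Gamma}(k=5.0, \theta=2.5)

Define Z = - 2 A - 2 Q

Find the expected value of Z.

E[Z] = -2*E[Q] - 2*E[A]
E[Q] = 0.5
E[A] = 12.5
E[Z] = -2*0.5 - 2*12.5 = -26

-26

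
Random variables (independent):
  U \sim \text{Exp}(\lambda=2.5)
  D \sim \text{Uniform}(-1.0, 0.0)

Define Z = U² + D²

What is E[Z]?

E[Z] = E[U²] + E[D²]
E[U²] = Var(U) + E[U]² = 0.16 + 0.16 = 0.32
E[D²] = Var(D) + E[D]² = 0.083333333 + 0.25 = 0.33333333
E[Z] = 0.32 + 0.33333333 = 0.65333333

0.65333333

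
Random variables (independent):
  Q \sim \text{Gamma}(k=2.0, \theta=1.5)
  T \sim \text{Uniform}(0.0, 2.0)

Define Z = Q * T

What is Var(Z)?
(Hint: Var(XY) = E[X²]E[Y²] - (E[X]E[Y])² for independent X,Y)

Var(XY) = E[X²]E[Y²] - (E[X]E[Y])²
E[Q] = 3, Var(Q) = 4.5
E[T] = 1, Var(T) = 0.33333333
E[Q²] = 4.5 + 3² = 13.5
E[T²] = 0.33333333 + 1² = 1.3333333
Var(Z) = 13.5*1.3333333 - (3*1)²
= 18 - 9 = 9

9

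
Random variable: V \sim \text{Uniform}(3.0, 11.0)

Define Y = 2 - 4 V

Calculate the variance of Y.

For Y = aV + b: Var(Y) = a² * Var(V)
Var(V) = (11 - 3)^2/12 = 5.3333333
Var(Y) = (-4)² * 5.3333333 = 16 * 5.3333333 = 85.333333

85.333333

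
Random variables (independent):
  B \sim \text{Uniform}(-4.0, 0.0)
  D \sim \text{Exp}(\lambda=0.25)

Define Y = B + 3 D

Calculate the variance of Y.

For independent RVs: Var(aX + bY) = a²Var(X) + b²Var(Y)
Var(B) = 1.3333333
Var(D) = 16
Var(Y) = 1²*1.3333333 + 3²*16
= 1*1.3333333 + 9*16 = 145.33333

145.33333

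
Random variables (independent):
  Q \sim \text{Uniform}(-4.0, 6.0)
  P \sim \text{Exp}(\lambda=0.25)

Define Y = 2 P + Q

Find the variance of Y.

For independent RVs: Var(aX + bY) = a²Var(X) + b²Var(Y)
Var(Q) = 8.3333333
Var(P) = 16
Var(Y) = 1²*8.3333333 + 2²*16
= 1*8.3333333 + 4*16 = 72.333333

72.333333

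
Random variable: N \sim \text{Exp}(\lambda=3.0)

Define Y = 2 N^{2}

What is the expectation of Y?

E[Y] = 2*E[N²]
E[N] = 0.33333333
E[N²] = Var(N) + (E[N])² = 0.11111111 + 0.11111111 = 0.22222222
E[Y] = 2*0.22222222 = 0.44444444

0.44444444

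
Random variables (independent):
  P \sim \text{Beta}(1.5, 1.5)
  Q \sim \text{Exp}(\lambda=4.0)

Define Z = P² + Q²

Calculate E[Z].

E[Z] = E[P²] + E[Q²]
E[P²] = Var(P) + E[P]² = 0.0625 + 0.25 = 0.3125
E[Q²] = Var(Q) + E[Q]² = 0.0625 + 0.0625 = 0.125
E[Z] = 0.3125 + 0.125 = 0.4375

0.4375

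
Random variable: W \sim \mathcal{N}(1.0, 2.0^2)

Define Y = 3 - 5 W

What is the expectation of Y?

For Y = -5W + 3:
E[Y] = -5 * E[W] + 3
E[W] = 1.0 = 1
E[Y] = -5 * 1 + 3 = -2

-2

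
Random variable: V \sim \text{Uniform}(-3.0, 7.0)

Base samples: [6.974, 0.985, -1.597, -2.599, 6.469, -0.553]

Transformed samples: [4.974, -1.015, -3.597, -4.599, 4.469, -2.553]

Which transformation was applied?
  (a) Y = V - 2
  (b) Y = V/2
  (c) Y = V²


Checking option (a) Y = V - 2:
  V = 6.974 -> Y = 4.974 ✓
  V = 0.985 -> Y = -1.015 ✓
  V = -1.597 -> Y = -3.597 ✓
All samples match this transformation.

(a) V - 2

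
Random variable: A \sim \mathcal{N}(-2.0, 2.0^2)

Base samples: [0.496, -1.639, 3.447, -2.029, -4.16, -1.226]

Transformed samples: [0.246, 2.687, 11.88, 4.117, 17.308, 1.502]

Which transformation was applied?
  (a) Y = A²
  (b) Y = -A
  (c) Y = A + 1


Checking option (a) Y = A²:
  A = 0.496 -> Y = 0.246 ✓
  A = -1.639 -> Y = 2.687 ✓
  A = 3.447 -> Y = 11.88 ✓
All samples match this transformation.

(a) A²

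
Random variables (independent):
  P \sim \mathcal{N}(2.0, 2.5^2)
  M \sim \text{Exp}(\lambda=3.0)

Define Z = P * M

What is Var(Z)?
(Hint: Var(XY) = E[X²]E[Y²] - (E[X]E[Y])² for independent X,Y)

Var(XY) = E[X²]E[Y²] - (E[X]E[Y])²
E[P] = 2, Var(P) = 6.25
E[M] = 0.33333333, Var(M) = 0.11111111
E[P²] = 6.25 + 2² = 10.25
E[M²] = 0.11111111 + 0.33333333² = 0.22222222
Var(Z) = 10.25*0.22222222 - (2*0.33333333)²
= 2.2777778 - 0.44444444 = 1.8333333

1.8333333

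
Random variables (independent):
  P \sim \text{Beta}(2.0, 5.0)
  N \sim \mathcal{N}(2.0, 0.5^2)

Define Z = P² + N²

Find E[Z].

E[Z] = E[P²] + E[N²]
E[P²] = Var(P) + E[P]² = 0.025510204 + 0.081632653 = 0.10714286
E[N²] = Var(N) + E[N]² = 0.25 + 4 = 4.25
E[Z] = 0.10714286 + 4.25 = 4.3571429

4.3571429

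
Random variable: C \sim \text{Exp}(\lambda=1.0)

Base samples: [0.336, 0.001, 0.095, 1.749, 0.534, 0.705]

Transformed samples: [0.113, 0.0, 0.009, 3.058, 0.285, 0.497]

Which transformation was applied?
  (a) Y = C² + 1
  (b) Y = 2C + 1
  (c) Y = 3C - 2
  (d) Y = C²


Checking option (d) Y = C²:
  C = 0.336 -> Y = 0.113 ✓
  C = 0.001 -> Y = 0.0 ✓
  C = 0.095 -> Y = 0.009 ✓
All samples match this transformation.

(d) C²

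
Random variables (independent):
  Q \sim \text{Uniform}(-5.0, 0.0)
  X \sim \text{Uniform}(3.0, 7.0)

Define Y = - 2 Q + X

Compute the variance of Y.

For independent RVs: Var(aX + bY) = a²Var(X) + b²Var(Y)
Var(Q) = 2.0833333
Var(X) = 1.3333333
Var(Y) = (-2)²*2.0833333 + 1²*1.3333333
= 4*2.0833333 + 1*1.3333333 = 9.6666667

9.6666667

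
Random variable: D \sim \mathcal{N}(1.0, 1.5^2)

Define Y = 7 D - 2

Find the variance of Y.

For Y = aD + b: Var(Y) = a² * Var(D)
Var(D) = 1.5^2 = 2.25
Var(Y) = 7² * 2.25 = 49 * 2.25 = 110.25

110.25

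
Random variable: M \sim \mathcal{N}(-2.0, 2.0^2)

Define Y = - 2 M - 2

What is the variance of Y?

For Y = aM + b: Var(Y) = a² * Var(M)
Var(M) = 2.0^2 = 4
Var(Y) = (-2)² * 4 = 4 * 4 = 16

16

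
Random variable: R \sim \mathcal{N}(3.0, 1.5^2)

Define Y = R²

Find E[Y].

E[R²] = Var(R) + (E[R])² = 2.25 + 9 = 11.25

11.25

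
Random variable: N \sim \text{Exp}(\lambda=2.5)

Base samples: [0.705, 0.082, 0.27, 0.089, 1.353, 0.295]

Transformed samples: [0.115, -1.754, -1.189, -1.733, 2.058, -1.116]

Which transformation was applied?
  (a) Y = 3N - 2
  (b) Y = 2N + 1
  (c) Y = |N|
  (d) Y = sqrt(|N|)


Checking option (a) Y = 3N - 2:
  N = 0.705 -> Y = 0.115 ✓
  N = 0.082 -> Y = -1.754 ✓
  N = 0.27 -> Y = -1.189 ✓
All samples match this transformation.

(a) 3N - 2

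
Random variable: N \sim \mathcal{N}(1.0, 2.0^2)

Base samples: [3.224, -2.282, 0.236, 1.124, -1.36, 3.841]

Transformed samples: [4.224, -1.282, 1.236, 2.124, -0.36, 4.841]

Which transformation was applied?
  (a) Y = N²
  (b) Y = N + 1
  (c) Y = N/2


Checking option (b) Y = N + 1:
  N = 3.224 -> Y = 4.224 ✓
  N = -2.282 -> Y = -1.282 ✓
  N = 0.236 -> Y = 1.236 ✓
All samples match this transformation.

(b) N + 1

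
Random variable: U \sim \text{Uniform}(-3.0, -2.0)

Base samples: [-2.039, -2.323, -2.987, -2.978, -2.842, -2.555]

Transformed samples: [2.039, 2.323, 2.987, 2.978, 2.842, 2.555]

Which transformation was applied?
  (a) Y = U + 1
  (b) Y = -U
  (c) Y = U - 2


Checking option (b) Y = -U:
  U = -2.039 -> Y = 2.039 ✓
  U = -2.323 -> Y = 2.323 ✓
  U = -2.987 -> Y = 2.987 ✓
All samples match this transformation.

(b) -U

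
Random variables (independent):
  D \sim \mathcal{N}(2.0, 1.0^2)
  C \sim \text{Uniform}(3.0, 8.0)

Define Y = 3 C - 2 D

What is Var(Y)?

For independent RVs: Var(aX + bY) = a²Var(X) + b²Var(Y)
Var(D) = 1
Var(C) = 2.0833333
Var(Y) = (-2)²*1 + 3²*2.0833333
= 4*1 + 9*2.0833333 = 22.75

22.75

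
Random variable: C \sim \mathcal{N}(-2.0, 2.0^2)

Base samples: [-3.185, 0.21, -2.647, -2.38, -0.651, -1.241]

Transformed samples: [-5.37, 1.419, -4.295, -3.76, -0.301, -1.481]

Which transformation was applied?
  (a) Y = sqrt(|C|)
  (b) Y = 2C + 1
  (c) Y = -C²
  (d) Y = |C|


Checking option (b) Y = 2C + 1:
  C = -3.185 -> Y = -5.37 ✓
  C = 0.21 -> Y = 1.419 ✓
  C = -2.647 -> Y = -4.295 ✓
All samples match this transformation.

(b) 2C + 1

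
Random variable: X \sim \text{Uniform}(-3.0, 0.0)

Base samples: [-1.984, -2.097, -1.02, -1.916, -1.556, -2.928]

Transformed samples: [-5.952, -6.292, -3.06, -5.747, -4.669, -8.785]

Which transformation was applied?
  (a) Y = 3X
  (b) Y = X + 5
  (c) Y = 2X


Checking option (a) Y = 3X:
  X = -1.984 -> Y = -5.952 ✓
  X = -2.097 -> Y = -6.292 ✓
  X = -1.02 -> Y = -3.06 ✓
All samples match this transformation.

(a) 3X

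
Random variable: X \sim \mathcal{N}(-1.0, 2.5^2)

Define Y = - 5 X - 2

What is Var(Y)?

For Y = aX + b: Var(Y) = a² * Var(X)
Var(X) = 2.5^2 = 6.25
Var(Y) = (-5)² * 6.25 = 25 * 6.25 = 156.25

156.25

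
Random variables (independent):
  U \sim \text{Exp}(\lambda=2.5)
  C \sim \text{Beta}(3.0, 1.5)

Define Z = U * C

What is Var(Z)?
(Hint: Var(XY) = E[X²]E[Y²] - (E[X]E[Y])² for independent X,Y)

Var(XY) = E[X²]E[Y²] - (E[X]E[Y])²
E[U] = 0.4, Var(U) = 0.16
E[C] = 0.66666667, Var(C) = 0.04040404
E[U²] = 0.16 + 0.4² = 0.32
E[C²] = 0.04040404 + 0.66666667² = 0.48484848
Var(Z) = 0.32*0.48484848 - (0.4*0.66666667)²
= 0.15515152 - 0.071111111 = 0.084040404

0.084040404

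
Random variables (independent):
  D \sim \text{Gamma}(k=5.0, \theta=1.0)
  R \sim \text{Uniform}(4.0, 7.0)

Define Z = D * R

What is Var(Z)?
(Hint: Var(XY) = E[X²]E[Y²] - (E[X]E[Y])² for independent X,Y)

Var(XY) = E[X²]E[Y²] - (E[X]E[Y])²
E[D] = 5, Var(D) = 5
E[R] = 5.5, Var(R) = 0.75
E[D²] = 5 + 5² = 30
E[R²] = 0.75 + 5.5² = 31
Var(Z) = 30*31 - (5*5.5)²
= 930 - 756.25 = 173.75

173.75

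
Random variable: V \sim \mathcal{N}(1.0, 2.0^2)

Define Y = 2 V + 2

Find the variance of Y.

For Y = aV + b: Var(Y) = a² * Var(V)
Var(V) = 2.0^2 = 4
Var(Y) = 2² * 4 = 4 * 4 = 16

16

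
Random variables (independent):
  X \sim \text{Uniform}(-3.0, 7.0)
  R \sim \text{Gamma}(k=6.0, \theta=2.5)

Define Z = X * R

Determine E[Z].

For independent RVs: E[XY] = E[X]*E[Y]
E[X] = 2
E[R] = 15
E[Z] = 2 * 15 = 30

30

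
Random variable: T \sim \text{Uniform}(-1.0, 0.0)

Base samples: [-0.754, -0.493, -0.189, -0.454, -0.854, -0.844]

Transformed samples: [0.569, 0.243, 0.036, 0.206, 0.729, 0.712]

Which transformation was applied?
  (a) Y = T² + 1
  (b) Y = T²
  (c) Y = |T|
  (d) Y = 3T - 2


Checking option (b) Y = T²:
  T = -0.754 -> Y = 0.569 ✓
  T = -0.493 -> Y = 0.243 ✓
  T = -0.189 -> Y = 0.036 ✓
All samples match this transformation.

(b) T²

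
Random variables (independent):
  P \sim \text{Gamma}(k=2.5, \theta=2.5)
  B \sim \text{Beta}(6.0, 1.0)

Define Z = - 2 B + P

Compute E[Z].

E[Z] = 1*E[P] - 2*E[B]
E[P] = 6.25
E[B] = 0.85714286
E[Z] = 1*6.25 - 2*0.85714286 = 4.5357143

4.5357143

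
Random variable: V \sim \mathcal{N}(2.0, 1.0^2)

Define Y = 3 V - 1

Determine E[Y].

For Y = 3V - 1:
E[Y] = 3 * E[V] - 1
E[V] = 2.0 = 2
E[Y] = 3 * 2 - 1 = 5

5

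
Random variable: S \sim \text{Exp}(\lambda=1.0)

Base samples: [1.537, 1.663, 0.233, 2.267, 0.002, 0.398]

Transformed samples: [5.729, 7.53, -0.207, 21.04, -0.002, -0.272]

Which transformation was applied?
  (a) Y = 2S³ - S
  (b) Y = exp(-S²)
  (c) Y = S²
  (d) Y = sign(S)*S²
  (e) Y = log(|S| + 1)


Checking option (a) Y = 2S³ - S:
  S = 1.537 -> Y = 5.729 ✓
  S = 1.663 -> Y = 7.53 ✓
  S = 0.233 -> Y = -0.207 ✓
All samples match this transformation.

(a) 2S³ - S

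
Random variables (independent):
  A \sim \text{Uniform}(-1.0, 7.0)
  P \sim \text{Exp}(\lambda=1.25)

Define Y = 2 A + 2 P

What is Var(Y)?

For independent RVs: Var(aX + bY) = a²Var(X) + b²Var(Y)
Var(A) = 5.3333333
Var(P) = 0.64
Var(Y) = 2²*5.3333333 + 2²*0.64
= 4*5.3333333 + 4*0.64 = 23.893333

23.893333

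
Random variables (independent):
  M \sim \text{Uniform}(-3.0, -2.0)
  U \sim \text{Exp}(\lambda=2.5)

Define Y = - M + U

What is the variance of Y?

For independent RVs: Var(aX + bY) = a²Var(X) + b²Var(Y)
Var(M) = 0.083333333
Var(U) = 0.16
Var(Y) = (-1)²*0.083333333 + 1²*0.16
= 1*0.083333333 + 1*0.16 = 0.24333333

0.24333333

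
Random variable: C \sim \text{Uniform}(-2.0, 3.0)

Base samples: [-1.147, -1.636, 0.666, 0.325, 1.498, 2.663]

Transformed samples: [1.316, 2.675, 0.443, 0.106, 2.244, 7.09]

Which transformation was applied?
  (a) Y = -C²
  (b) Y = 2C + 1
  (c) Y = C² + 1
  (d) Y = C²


Checking option (d) Y = C²:
  C = -1.147 -> Y = 1.316 ✓
  C = -1.636 -> Y = 2.675 ✓
  C = 0.666 -> Y = 0.443 ✓
All samples match this transformation.

(d) C²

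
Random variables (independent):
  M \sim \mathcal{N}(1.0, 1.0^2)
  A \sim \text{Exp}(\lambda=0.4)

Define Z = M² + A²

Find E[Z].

E[Z] = E[M²] + E[A²]
E[M²] = Var(M) + E[M]² = 1 + 1 = 2
E[A²] = Var(A) + E[A]² = 6.25 + 6.25 = 12.5
E[Z] = 2 + 12.5 = 14.5

14.5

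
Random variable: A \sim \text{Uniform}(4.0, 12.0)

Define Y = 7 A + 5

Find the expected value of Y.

For Y = 7A + 5:
E[Y] = 7 * E[A] + 5
E[A] = (4 + 12)/2 = 8
E[Y] = 7 * 8 + 5 = 61

61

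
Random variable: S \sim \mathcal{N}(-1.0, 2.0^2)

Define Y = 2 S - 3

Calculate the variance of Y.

For Y = aS + b: Var(Y) = a² * Var(S)
Var(S) = 2.0^2 = 4
Var(Y) = 2² * 4 = 4 * 4 = 16

16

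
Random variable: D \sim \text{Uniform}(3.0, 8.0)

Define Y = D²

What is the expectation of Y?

E[D²] = Var(D) + (E[D])² = 2.0833333 + 30.25 = 32.333333

32.333333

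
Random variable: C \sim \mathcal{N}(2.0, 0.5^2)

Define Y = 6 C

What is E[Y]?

For Y = 6C:
E[Y] = 6 * E[C]
E[C] = 2.0 = 2
E[Y] = 6 * 2 = 12

12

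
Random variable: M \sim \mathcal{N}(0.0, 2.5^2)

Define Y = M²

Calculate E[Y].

Using E[X²] = Var(X) + (E[X])²:
E[M] = 0
Var(M) = 2.5^2 = 6.25
E[M²] = 6.25 + 0² = 6.25 + 0 = 6.25

6.25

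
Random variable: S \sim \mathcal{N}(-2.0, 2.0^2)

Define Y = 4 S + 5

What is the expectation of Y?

For Y = 4S + 5:
E[Y] = 4 * E[S] + 5
E[S] = -2.0 = -2
E[Y] = 4 * (-2) + 5 = -3

-3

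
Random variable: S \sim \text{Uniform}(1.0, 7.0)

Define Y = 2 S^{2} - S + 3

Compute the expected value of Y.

E[Y] = 2*E[S²] - 1*E[S] + 3
E[S] = 4
E[S²] = Var(S) + (E[S])² = 3 + 16 = 19
E[Y] = 2*19 - 1*4 + 3 = 37

37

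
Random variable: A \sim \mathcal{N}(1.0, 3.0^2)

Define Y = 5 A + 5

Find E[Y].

For Y = 5A + 5:
E[Y] = 5 * E[A] + 5
E[A] = 1.0 = 1
E[Y] = 5 * 1 + 5 = 10

10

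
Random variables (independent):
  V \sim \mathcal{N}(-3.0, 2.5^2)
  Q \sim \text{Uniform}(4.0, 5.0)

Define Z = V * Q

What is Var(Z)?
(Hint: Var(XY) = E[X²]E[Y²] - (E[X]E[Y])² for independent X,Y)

Var(XY) = E[X²]E[Y²] - (E[X]E[Y])²
E[V] = -3, Var(V) = 6.25
E[Q] = 4.5, Var(Q) = 0.083333333
E[V²] = 6.25 + (-3)² = 15.25
E[Q²] = 0.083333333 + 4.5² = 20.333333
Var(Z) = 15.25*20.333333 - (-3*4.5)²
= 310.08333 - 182.25 = 127.83333

127.83333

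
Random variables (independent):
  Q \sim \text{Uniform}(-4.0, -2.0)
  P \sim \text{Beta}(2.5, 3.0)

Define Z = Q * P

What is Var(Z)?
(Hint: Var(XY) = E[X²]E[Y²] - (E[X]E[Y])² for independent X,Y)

Var(XY) = E[X²]E[Y²] - (E[X]E[Y])²
E[Q] = -3, Var(Q) = 0.33333333
E[P] = 0.45454545, Var(P) = 0.038143675
E[Q²] = 0.33333333 + (-3)² = 9.3333333
E[P²] = 0.038143675 + 0.45454545² = 0.24475524
Var(Z) = 9.3333333*0.24475524 - (-3*0.45454545)²
= 2.2843823 - 1.8595041 = 0.42487815

0.42487815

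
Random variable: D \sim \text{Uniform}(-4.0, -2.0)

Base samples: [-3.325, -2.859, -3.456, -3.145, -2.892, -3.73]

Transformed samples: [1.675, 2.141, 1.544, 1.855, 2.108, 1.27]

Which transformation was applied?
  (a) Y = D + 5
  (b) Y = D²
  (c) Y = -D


Checking option (a) Y = D + 5:
  D = -3.325 -> Y = 1.675 ✓
  D = -2.859 -> Y = 2.141 ✓
  D = -3.456 -> Y = 1.544 ✓
All samples match this transformation.

(a) D + 5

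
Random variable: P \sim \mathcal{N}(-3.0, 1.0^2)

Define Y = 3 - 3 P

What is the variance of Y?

For Y = aP + b: Var(Y) = a² * Var(P)
Var(P) = 1.0^2 = 1
Var(Y) = (-3)² * 1 = 9 * 1 = 9

9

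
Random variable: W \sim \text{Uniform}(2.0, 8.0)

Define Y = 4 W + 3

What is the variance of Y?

For Y = aW + b: Var(Y) = a² * Var(W)
Var(W) = (8 - 2)^2/12 = 3
Var(Y) = 4² * 3 = 16 * 3 = 48

48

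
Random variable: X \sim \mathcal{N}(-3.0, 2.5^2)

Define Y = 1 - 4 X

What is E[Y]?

For Y = -4X + 1:
E[Y] = -4 * E[X] + 1
E[X] = -3.0 = -3
E[Y] = -4 * (-3) + 1 = 13

13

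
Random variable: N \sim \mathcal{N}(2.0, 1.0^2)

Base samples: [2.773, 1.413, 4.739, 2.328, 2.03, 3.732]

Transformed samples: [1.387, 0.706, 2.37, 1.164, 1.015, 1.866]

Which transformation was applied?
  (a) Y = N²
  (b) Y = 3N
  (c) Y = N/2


Checking option (c) Y = N/2:
  N = 2.773 -> Y = 1.387 ✓
  N = 1.413 -> Y = 0.706 ✓
  N = 4.739 -> Y = 2.37 ✓
All samples match this transformation.

(c) N/2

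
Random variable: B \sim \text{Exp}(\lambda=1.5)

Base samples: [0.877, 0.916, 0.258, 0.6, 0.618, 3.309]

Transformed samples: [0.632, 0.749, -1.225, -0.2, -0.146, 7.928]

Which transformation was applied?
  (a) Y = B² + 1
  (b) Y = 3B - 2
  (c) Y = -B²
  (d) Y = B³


Checking option (b) Y = 3B - 2:
  B = 0.877 -> Y = 0.632 ✓
  B = 0.916 -> Y = 0.749 ✓
  B = 0.258 -> Y = -1.225 ✓
All samples match this transformation.

(b) 3B - 2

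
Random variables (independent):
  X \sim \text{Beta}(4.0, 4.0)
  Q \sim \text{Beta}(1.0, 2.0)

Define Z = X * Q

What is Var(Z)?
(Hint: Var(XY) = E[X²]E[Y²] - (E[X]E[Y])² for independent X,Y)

Var(XY) = E[X²]E[Y²] - (E[X]E[Y])²
E[X] = 0.5, Var(X) = 0.027777778
E[Q] = 0.33333333, Var(Q) = 0.055555556
E[X²] = 0.027777778 + 0.5² = 0.27777778
E[Q²] = 0.055555556 + 0.33333333² = 0.16666667
Var(Z) = 0.27777778*0.16666667 - (0.5*0.33333333)²
= 0.046296296 - 0.027777778 = 0.018518519

0.018518519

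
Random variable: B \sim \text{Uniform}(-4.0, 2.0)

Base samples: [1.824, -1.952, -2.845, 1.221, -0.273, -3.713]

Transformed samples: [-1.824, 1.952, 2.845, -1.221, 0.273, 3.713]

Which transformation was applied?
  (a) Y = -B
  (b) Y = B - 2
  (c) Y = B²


Checking option (a) Y = -B:
  B = 1.824 -> Y = -1.824 ✓
  B = -1.952 -> Y = 1.952 ✓
  B = -2.845 -> Y = 2.845 ✓
All samples match this transformation.

(a) -B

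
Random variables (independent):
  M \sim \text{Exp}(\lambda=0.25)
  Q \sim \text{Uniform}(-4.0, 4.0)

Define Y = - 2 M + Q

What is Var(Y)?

For independent RVs: Var(aX + bY) = a²Var(X) + b²Var(Y)
Var(M) = 16
Var(Q) = 5.3333333
Var(Y) = (-2)²*16 + 1²*5.3333333
= 4*16 + 1*5.3333333 = 69.333333

69.333333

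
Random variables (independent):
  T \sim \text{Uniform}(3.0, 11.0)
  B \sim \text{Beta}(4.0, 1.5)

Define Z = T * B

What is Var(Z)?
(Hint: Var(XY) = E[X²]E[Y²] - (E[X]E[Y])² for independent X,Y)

Var(XY) = E[X²]E[Y²] - (E[X]E[Y])²
E[T] = 7, Var(T) = 5.3333333
E[B] = 0.72727273, Var(B) = 0.03051494
E[T²] = 5.3333333 + 7² = 54.333333
E[B²] = 0.03051494 + 0.72727273² = 0.55944056
Var(Z) = 54.333333*0.55944056 - (7*0.72727273)²
= 30.39627 - 25.917355 = 4.478915

4.478915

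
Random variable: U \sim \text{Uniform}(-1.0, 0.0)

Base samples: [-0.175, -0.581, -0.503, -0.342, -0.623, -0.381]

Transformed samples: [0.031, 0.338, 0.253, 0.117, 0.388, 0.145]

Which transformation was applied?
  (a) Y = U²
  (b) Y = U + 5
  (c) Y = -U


Checking option (a) Y = U²:
  U = -0.175 -> Y = 0.031 ✓
  U = -0.581 -> Y = 0.338 ✓
  U = -0.503 -> Y = 0.253 ✓
All samples match this transformation.

(a) U²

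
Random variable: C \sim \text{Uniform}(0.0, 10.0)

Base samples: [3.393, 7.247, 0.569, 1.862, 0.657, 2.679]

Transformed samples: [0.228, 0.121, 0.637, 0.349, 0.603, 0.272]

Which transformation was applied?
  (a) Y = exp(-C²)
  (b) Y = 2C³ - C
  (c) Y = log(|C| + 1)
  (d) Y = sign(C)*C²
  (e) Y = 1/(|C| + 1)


Checking option (e) Y = 1/(|C| + 1):
  C = 3.393 -> Y = 0.228 ✓
  C = 7.247 -> Y = 0.121 ✓
  C = 0.569 -> Y = 0.637 ✓
All samples match this transformation.

(e) 1/(|C| + 1)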